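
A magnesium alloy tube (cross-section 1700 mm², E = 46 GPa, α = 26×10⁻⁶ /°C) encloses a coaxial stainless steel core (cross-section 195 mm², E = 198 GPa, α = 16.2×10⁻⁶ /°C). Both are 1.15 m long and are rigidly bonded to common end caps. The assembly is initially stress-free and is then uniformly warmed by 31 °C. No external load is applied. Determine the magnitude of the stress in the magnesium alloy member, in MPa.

σ ≈ 4.62 MPa (compressive)

Equilibrium of a rigid end plate with no external load gives equal and opposite internal forces ±P in the two members. Since α_{magnesium alloy} > α_{stainless steel}, heating drives the magnesium alloy into compression and the stainless steel into tension.
Equating the net (thermal + elastic) strains gives |α₁ − α₂|·ΔT = P·[1/(A₁E₁) + 1/(A₂E₂)].
|α₁ − α₂|·ΔT = 9.8×10⁻⁶ × 31 = 0.0003038.
1/(A₁E₁) + 1/(A₂E₂) = 1/(1700×46×10³) + 1/(195×198×10³) = 3.869×10⁻⁸ N⁻¹.
So P = 0.0003038 / 3.869×10⁻⁸ = 7.853 kN.
σ_{magnesium alloy} = P/A₁ = 7853/1700 = 4.619 MPa, compressive.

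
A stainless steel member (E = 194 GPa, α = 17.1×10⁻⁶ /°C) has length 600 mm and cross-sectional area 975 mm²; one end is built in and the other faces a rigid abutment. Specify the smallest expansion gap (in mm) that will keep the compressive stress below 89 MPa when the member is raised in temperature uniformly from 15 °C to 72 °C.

g ≈ 0.31 mm

With no wall the member would lengthen by αΔT L = 17.1×10⁻⁶ × 57 × 600 = 0.5848 mm.
At the allowable stress the elastic shortening the wall may impose is σL/E = 89 × 600 / (194×10³) = 0.2753 mm.
So the gap has to take up the difference, g_min = δ_free − σL/E = 0.5848 − 0.2753 = 0.3096 mm.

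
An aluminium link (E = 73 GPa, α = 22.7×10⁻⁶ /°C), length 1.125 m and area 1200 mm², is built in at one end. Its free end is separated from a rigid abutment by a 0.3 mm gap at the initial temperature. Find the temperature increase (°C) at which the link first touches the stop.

The gap closes when αΔT L = 0.3 mm, since the link is still unstressed at that instant.
So ΔT = g/(αL) = 0.3/(22.7×10⁻⁶ × 1125) = 11.75 °C.

ΔT ≈ 11.7 °C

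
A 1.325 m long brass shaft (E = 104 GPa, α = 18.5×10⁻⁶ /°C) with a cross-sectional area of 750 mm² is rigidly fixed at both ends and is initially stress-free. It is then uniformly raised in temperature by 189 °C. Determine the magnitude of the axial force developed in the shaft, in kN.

P ≈ 273 kN (compressive)

With zero net strain, σ = E·αΔT = 104 GPa × 18.5×10⁻⁶ × 189 = 363.6 MPa.
Axial force P = σA = 363.6 × 750 = 272700 N = 272.7 kN, compressive.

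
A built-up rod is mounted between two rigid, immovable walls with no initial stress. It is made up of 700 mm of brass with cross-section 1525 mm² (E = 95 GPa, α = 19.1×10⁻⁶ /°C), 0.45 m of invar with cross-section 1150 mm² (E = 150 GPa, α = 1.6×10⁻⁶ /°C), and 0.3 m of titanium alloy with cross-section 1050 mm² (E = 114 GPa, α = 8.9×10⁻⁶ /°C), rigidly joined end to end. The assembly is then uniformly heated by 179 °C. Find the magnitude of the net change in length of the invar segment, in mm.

|ΔL| ≈ 0.658 mm

With the walls removed the bar would change length by δ_free = Σ αᵢΔT Lᵢ = 19.1×10⁻⁶×179×700 + 1.6×10⁻⁶×179×450 + 8.9×10⁻⁶×179×300 = 3 mm.
The walls prevent any net length change, so an axial force P (same in every segment) develops. Compatibility: P · Σ Lᵢ/(AᵢEᵢ) = δ_free.
Σ Lᵢ/(AᵢEᵢ) = 700/(1525×95×10³) + 450/(1150×150×10³) + 300/(1050×114×10³) = 9.947×10⁻⁶ mm/N.
P = 3 / 9.947×10⁻⁶ = 301600 N = 301.6 kN, compressive.
For the invar segment, free thermal change = 1.6×10⁻⁶×179×450 = 0.1289 mm and elastic change from P = 301600×450/(1150×150×10³) = 0.7868 mm; these oppose, so the net change is 0.658 mm (segment shortens).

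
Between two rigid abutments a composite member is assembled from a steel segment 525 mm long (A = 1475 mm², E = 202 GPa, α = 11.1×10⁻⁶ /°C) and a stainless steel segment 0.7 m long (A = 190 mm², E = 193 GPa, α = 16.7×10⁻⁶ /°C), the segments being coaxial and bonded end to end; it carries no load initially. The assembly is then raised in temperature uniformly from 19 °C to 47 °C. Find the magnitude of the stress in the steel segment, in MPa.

With the walls removed the bar would change length by δ_free = Σ αᵢΔT Lᵢ = 11.1×10⁻⁶×28×525 + 16.7×10⁻⁶×28×700 = 0.4905 mm.
Since the ends are fixed, an axial force P builds up, equal in every segment, with P · Σ Lᵢ/(AᵢEᵢ) = δ_free.
The series flexibility is Σ Lᵢ/(AᵢEᵢ) = 525/(1475×202×10³) + 700/(190×193×10³) = 2.085×10⁻⁵ mm/N.
P = 0.4905 / 2.085×10⁻⁵ = 23520 N = 23.52 kN, compressive.
σ_{steel} = P / A = 23520 / 1475 = 15.95 MPa.

σ ≈ 15.9 MPa (compressive)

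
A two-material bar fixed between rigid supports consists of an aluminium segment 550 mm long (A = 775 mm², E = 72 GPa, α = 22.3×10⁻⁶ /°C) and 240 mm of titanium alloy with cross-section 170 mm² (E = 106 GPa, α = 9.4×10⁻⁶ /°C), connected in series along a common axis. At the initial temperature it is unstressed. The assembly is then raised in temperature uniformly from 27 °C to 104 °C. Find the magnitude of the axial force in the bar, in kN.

Free thermal expansion of the whole bar: Σ αᵢΔT Lᵢ = 22.3×10⁻⁶×77×550 + 9.4×10⁻⁶×77×240 = 1.118 mm.
The rigid supports impose zero overall length change; the single axial force P common to all segments must satisfy P Σ Lᵢ/(AᵢEᵢ) = δ_free.
Σ Lᵢ/(AᵢEᵢ) = 550/(775×72×10³) + 240/(170×106×10³) = 2.318×10⁻⁵ mm/N.
P = 1.118 / 2.318×10⁻⁵ = 48250 N = 48.25 kN, compressive.

P ≈ 48.2 kN (compressive)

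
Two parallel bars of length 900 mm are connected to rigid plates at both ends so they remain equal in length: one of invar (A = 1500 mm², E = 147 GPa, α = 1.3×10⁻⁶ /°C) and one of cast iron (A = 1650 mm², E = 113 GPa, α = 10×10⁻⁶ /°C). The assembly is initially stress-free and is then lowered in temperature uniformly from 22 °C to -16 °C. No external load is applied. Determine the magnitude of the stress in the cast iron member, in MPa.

σ ≈ 20.2 MPa (tensile)

Equilibrium of a rigid end plate with no external load gives equal and opposite internal forces ±P in the two members. Since α_{cast iron} > α_{invar}, cooling drives the cast iron into tension and the invar into compression.
Equating the net (thermal + elastic) strains gives |α₁ − α₂|·ΔT = P·[1/(A₁E₁) + 1/(A₂E₂)].
|α₁ − α₂|·ΔT = 8.7×10⁻⁶ × 38 = 0.0003306.
1/(A₁E₁) + 1/(A₂E₂) = 1/(1500×147×10³) + 1/(1650×113×10³) = 9.899×10⁻⁹ N⁻¹.
P = 0.0003306 / 9.899×10⁻⁹ = 33400 N = 33.4 kN.
σ_{cast iron} = P/A₂ = 33400/1650 = 20.24 MPa, tensile.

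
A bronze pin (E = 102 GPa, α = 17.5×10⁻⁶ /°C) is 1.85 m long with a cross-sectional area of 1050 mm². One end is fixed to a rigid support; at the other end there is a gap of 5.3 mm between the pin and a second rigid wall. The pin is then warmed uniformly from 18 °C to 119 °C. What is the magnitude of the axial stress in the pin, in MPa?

σ ≈ 0 MPa

If the wall were absent the pin would grow by αΔT L = 17.5×10⁻⁶ × 101 × 1850 = 3.27 mm.
This is smaller than the 5.3 mm clearance, so the pin expands freely without reaching the stop — the stress is zero.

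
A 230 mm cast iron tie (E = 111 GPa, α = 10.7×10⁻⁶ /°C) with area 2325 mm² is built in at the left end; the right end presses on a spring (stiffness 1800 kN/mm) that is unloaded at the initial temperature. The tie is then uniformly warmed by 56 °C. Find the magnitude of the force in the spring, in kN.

If the spring were absent the tie would lengthen by αΔT L = 10.7×10⁻⁶ × 56 × 230 = 0.1378 mm.
With a force P in the spring, the elastic change of the tie is PL/(AE) and that of the spring is P/k; compatibility requires their sum to equal δ_free.
So P = δ_free / [L/(AE) + 1/k] = 0.1378 / [ 230/(2325×111×10³) + 1/(1800×10³) ].
P = 0.1378 / 1.447×10⁻⁶ = 95260 N.

P ≈ 95.3 kN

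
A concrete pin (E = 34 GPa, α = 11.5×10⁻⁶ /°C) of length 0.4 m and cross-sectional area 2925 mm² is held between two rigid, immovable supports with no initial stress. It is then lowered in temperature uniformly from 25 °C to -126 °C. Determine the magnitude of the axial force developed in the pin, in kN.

P ≈ 173 kN (tensile)

With zero net strain, σ = E·αΔT = 34 GPa × 11.5×10⁻⁶ × 151 = 59.04 MPa.
Then P = σA = 59.04 × 2925 mm² = 172.7 kN, tensile.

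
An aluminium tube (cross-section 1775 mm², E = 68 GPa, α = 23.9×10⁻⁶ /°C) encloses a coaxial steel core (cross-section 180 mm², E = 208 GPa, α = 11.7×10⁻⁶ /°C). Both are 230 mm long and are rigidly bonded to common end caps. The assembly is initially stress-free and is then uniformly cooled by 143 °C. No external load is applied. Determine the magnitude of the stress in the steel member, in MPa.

The aluminium has the larger α, so on cooling it would change length more than the steel if both were free. The rigid plates force a common final length, so the aluminium is put into tension and the steel into compression, with equal and opposite forces P (no external load).
Setting the final lengths equal and cancelling L: (α₁ − α₂)ΔT = P/(A₁E₁) + P/(A₂E₂).
|α₁ − α₂|·ΔT = 12.2×10⁻⁶ × 143 = 0.001745.
1/(A₁E₁) + 1/(A₂E₂) = 1/(1775×68×10³) + 1/(180×208×10³) = 3.499×10⁻⁸ N⁻¹.
P = 0.001745 / 3.499×10⁻⁸ = 49850 N = 49.85 kN.
σ_{steel} = P/A₂ = 49850/180 = 277 MPa, compressive.

σ ≈ 277 MPa (compressive)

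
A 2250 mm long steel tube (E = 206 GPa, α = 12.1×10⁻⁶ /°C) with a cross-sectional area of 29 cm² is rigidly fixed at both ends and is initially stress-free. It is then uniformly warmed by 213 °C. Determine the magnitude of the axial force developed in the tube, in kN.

With zero net strain, σ = E·αΔT = 206 GPa × 12.1×10⁻⁶ × 213 = 530.9 MPa.
Axial force P = σA = 530.9 × 2900 = 1.54×10⁶ N = 1540 kN, compressive.

P ≈ 1540 kN (compressive)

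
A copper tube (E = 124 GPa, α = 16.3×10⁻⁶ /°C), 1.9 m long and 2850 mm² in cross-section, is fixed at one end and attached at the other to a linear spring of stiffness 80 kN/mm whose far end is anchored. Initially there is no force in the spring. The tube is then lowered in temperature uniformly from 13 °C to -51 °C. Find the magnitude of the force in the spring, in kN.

P ≈ 111 kN

The unrestrained thermal change is αΔT L = 16.3×10⁻⁶ × 64 × 1900 = 1.982 mm.
Let P be the tensile force in the spring. The tube extends elastically by PL/(AE) and the spring stretches by P/k; together these equal δ_free.
So P = δ_free / [L/(AE) + 1/k] = 1.982 / [ 1900/(2850×124×10³) + 1/(80×10³) ].
P = 1.982 / 1.788×10⁻⁵ = 110900 N.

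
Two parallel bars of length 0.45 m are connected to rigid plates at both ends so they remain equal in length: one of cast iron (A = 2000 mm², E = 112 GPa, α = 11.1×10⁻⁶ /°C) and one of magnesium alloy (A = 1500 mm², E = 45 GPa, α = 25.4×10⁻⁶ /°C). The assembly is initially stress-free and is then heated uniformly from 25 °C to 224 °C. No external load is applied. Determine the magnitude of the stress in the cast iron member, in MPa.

σ ≈ 73.8 MPa (tensile)

Equilibrium of a rigid end plate with no external load gives equal and opposite internal forces ±P in the two members. Since α_{magnesium alloy} > α_{cast iron}, heating drives the magnesium alloy into compression and the cast iron into tension.
Compatibility of the two members (thermal + elastic change equal): (α₁ − α₂)ΔT = P·[1/(A₁E₁) + 1/(A₂E₂)].
|α₁ − α₂|·ΔT = 14.3×10⁻⁶ × 199 = 0.002846.
1/(A₁E₁) + 1/(A₂E₂) = 1/(2000×112×10³) + 1/(1500×45×10³) = 1.928×10⁻⁸ N⁻¹.
P = 0.002846 / 1.928×10⁻⁸ = 147600 N = 147.6 kN.
σ_{cast iron} = P/A₁ = 147600/2000 = 73.8 MPa, tensile.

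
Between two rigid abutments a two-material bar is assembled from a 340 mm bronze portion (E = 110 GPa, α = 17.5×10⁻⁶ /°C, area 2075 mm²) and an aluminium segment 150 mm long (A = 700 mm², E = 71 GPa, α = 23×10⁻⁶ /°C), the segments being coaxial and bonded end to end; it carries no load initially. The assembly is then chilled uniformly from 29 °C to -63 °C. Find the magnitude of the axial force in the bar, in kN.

If the supports were absent, the total length change would be Σ αᵢΔT Lᵢ = 17.5×10⁻⁶×92×340 + 23×10⁻⁶×92×150 = 0.8648 mm.
The rigid supports impose zero overall length change; the single axial force P common to all segments must satisfy P Σ Lᵢ/(AᵢEᵢ) = δ_free.
The series flexibility is Σ Lᵢ/(AᵢEᵢ) = 340/(2075×110×10³) + 150/(700×71×10³) = 4.508×10⁻⁶ mm/N.
P = 0.8648 / 4.508×10⁻⁶ = 191800 N = 191.8 kN, tensile.

P ≈ 192 kN (tensile)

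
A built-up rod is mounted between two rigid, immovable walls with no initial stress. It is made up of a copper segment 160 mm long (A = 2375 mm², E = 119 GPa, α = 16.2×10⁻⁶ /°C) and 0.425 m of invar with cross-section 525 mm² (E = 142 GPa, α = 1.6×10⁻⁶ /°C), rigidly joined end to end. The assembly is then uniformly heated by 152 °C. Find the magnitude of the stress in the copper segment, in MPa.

σ ≈ 33.4 MPa (compressive)

Free thermal expansion of the whole bar: Σ αᵢΔT Lᵢ = 16.2×10⁻⁶×152×160 + 1.6×10⁻⁶×152×425 = 0.4973 mm.
Since the ends are fixed, an axial force P builds up, equal in every segment, with P · Σ Lᵢ/(AᵢEᵢ) = δ_free.
The series flexibility is Σ Lᵢ/(AᵢEᵢ) = 160/(2375×119×10³) + 425/(525×142×10³) = 6.267×10⁻⁶ mm/N.
So P = 0.4973 / 6.267×10⁻⁶ = 79.36 kN, compressive.
σ_{copper} = P / A = 79360 / 2375 = 33.41 MPa.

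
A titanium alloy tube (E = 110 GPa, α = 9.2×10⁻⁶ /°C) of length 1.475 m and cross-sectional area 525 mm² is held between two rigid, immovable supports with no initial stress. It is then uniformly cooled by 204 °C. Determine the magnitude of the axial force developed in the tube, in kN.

The ends cannot move, so σ = EαΔT = 110×10³ × 9.2×10⁻⁶ × 204 = 206.4 MPa.
Then P = σA = 206.4 × 525 mm² = 108.4 kN, tensile.

P ≈ 108 kN (tensile)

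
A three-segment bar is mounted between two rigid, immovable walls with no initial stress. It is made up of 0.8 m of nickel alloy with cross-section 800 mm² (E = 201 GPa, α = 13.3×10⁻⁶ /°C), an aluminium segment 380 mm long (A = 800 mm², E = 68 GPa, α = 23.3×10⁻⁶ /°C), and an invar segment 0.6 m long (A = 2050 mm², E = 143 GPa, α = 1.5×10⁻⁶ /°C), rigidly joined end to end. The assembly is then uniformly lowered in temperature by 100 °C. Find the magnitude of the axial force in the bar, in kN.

P ≈ 146 kN (tensile)

Free thermal contraction of the whole bar: Σ αᵢΔT Lᵢ = 13.3×10⁻⁶×100×800 + 23.3×10⁻⁶×100×380 + 1.5×10⁻⁶×100×600 = 2.039 mm.
Since the ends are fixed, an axial force P builds up, equal in every segment, with P · Σ Lᵢ/(AᵢEᵢ) = δ_free.
Σ Lᵢ/(AᵢEᵢ) = 800/(800×201×10³) + 380/(800×68×10³) + 600/(2050×143×10³) = 1.401×10⁻⁵ mm/N.
P = 2.039 / 1.401×10⁻⁵ = 145600 N = 145.6 kN, tensile.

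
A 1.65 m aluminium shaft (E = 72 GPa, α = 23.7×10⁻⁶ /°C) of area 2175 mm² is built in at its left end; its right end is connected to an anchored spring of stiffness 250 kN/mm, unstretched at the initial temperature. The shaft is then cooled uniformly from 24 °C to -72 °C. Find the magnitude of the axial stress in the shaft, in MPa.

σ ≈ 119 MPa (tensile)

The unrestrained thermal change is αΔT L = 23.7×10⁻⁶ × 96 × 1650 = 3.754 mm.
With a force P in the spring, the elastic change of the shaft is PL/(AE) and that of the spring is P/k; compatibility requires their sum to equal δ_free.
P [ L/(AE) + 1/k ] = δ_free → P [ 1650/(2175×72×10³) + 1/(250×10³) ] = 3.754.
P = 3.754 / 1.454×10⁻⁵ = 258300 N.
σ = P/A = 258300/2175 = 118.7 MPa.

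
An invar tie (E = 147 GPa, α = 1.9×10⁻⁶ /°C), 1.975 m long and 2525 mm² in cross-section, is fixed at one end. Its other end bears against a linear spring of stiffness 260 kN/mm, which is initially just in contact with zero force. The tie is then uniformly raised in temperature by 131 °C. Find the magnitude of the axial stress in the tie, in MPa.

σ ≈ 21.2 MPa (compressive)

If the spring were absent the tie would lengthen by αΔT L = 1.9×10⁻⁶ × 131 × 1975 = 0.4916 mm.
Let P be the compressive force at the spring. The tie shortens elastically by PL/(AE) and the spring compresses by P/k; together these equal δ_free.
So P = δ_free / [L/(AE) + 1/k] = 0.4916 / [ 1975/(2525×147×10³) + 1/(260×10³) ].
P = 0.4916 / 9.167×10⁻⁶ = 53620 N.
σ = P/A = 53620/2525 = 21.24 MPa.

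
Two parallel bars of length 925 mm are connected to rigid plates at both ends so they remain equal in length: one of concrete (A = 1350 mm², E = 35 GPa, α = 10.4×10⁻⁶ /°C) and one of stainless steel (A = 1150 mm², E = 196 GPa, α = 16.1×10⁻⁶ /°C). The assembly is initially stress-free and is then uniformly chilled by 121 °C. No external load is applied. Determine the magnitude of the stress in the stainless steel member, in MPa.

Equilibrium of a rigid end plate with no external load gives equal and opposite internal forces ±P in the two members. Since α_{stainless steel} > α_{concrete}, cooling drives the stainless steel into tension and the concrete into compression.
Equating the net (thermal + elastic) strains gives |α₁ − α₂|·ΔT = P·[1/(A₁E₁) + 1/(A₂E₂)].
|α₁ − α₂|·ΔT = 5.7×10⁻⁶ × 121 = 0.0006897.
1/(A₁E₁) + 1/(A₂E₂) = 1/(1350×35×10³) + 1/(1150×196×10³) = 2.56×10⁻⁸ N⁻¹.
P = 0.0006897 / 2.56×10⁻⁸ = 26940 N = 26.94 kN.
σ_{stainless steel} = P/A₂ = 26940/1150 = 23.43 MPa, tensile.

σ ≈ 23.4 MPa (tensile)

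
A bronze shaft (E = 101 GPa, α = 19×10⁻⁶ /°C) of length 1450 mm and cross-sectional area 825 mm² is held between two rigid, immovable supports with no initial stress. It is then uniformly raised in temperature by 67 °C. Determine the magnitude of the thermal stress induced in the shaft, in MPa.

σ ≈ 129 MPa (compressive)

Because both ends are immovable the net strain is zero, and the suppressed thermal strain is αΔT = 19×10⁻⁶ × 67 = 1273×10⁻⁶.
Hence σ = E·αΔT = 101×10³ × 1273×10⁻⁶ = 128.6 MPa, compressive.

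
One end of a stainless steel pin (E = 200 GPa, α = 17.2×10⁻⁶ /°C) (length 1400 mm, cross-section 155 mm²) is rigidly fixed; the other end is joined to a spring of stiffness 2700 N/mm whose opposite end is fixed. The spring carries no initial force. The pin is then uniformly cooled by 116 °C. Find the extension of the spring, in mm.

δ ≈ 2.49 mm

The unrestrained thermal change is αΔT L = 17.2×10⁻⁶ × 116 × 1400 = 2.793 mm.
Let P be the tensile force in the spring. The pin extends elastically by PL/(AE) and the spring stretches by P/k; together these equal δ_free.
So P = δ_free / [L/(AE) + 1/k] = 2.793 / [ 1400/(155×200×10³) + 1/(2700) ].
P = 2.793 / 0.0004155 = 6722 N.
Spring extension = P/k = 6722/(2700) = 2.49 mm.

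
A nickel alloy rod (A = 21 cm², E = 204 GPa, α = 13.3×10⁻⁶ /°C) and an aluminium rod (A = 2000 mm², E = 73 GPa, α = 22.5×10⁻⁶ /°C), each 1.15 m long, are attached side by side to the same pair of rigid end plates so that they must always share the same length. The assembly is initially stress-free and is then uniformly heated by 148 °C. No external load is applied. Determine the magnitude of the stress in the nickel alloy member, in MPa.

σ ≈ 70.6 MPa (tensile)

Equilibrium of a rigid end plate with no external load gives equal and opposite internal forces ±P in the two members. Since α_{aluminium} > α_{nickel alloy}, heating drives the aluminium into compression and the nickel alloy into tension.
Equating the net (thermal + elastic) strains gives |α₁ − α₂|·ΔT = P·[1/(A₁E₁) + 1/(A₂E₂)].
|α₁ − α₂|·ΔT = 9.2×10⁻⁶ × 148 = 0.001362.
1/(A₁E₁) + 1/(A₂E₂) = 1/(2100×204×10³) + 1/(2000×73×10³) = 9.184×10⁻⁹ N⁻¹.
So P = 0.001362 / 9.184×10⁻⁹ = 148.3 kN.
σ_{nickel alloy} = P/A₁ = 148300/2100 = 70.6 MPa, tensile.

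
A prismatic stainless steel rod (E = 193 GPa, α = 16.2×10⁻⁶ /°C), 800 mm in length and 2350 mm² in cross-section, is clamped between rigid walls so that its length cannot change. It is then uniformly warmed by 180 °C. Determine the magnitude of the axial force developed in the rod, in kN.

P ≈ 1320 kN (compressive)

With zero net strain, σ = E·αΔT = 193 GPa × 16.2×10⁻⁶ × 180 = 562.8 MPa.
Axial force P = σA = 562.8 × 2350 = 1.323×10⁶ N = 1323 kN, compressive.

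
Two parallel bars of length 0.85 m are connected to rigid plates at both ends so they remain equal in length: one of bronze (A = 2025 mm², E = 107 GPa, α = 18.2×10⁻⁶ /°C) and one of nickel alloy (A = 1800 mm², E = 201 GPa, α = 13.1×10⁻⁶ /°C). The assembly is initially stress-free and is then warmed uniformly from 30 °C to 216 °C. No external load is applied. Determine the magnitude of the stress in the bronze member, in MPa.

σ ≈ 63.5 MPa (compressive)

Equilibrium of a rigid end plate with no external load gives equal and opposite internal forces ±P in the two members. Since α_{bronze} > α_{nickel alloy}, heating drives the bronze into compression and the nickel alloy into tension.
Compatibility of the two members (thermal + elastic change equal): (α₁ − α₂)ΔT = P·[1/(A₁E₁) + 1/(A₂E₂)].
|α₁ − α₂|·ΔT = 5.1×10⁻⁶ × 186 = 0.0009486.
1/(A₁E₁) + 1/(A₂E₂) = 1/(2025×107×10³) + 1/(1800×201×10³) = 7.379×10⁻⁹ N⁻¹.
So P = 0.0009486 / 7.379×10⁻⁹ = 128.6 kN.
σ_{bronze} = P/A₁ = 128600/2025 = 63.48 MPa, compressive.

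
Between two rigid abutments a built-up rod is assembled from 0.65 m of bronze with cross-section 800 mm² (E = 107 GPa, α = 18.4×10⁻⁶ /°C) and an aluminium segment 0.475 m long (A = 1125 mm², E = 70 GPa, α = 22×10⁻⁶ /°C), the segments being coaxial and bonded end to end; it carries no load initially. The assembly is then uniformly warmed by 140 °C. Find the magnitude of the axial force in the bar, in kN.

P ≈ 230 kN (compressive)

With the walls removed the bar would change length by δ_free = Σ αᵢΔT Lᵢ = 18.4×10⁻⁶×140×650 + 22×10⁻⁶×140×475 = 3.137 mm.
The walls prevent any net length change, so an axial force P (same in every segment) develops. Compatibility: P · Σ Lᵢ/(AᵢEᵢ) = δ_free.
Σ Lᵢ/(AᵢEᵢ) = 650/(800×107×10³) + 475/(1125×70×10³) = 1.363×10⁻⁵ mm/N.
P = 3.137 / 1.363×10⁻⁵ = 230300 N = 230.3 kN, compressive.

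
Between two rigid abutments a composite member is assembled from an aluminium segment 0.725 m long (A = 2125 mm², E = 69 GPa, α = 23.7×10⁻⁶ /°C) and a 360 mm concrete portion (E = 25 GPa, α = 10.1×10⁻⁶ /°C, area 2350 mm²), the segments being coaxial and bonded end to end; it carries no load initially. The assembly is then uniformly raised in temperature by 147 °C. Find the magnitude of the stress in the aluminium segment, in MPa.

With the walls removed the bar would change length by δ_free = Σ αᵢΔT Lᵢ = 23.7×10⁻⁶×147×725 + 10.1×10⁻⁶×147×360 = 3.06 mm.
Since the ends are fixed, an axial force P builds up, equal in every segment, with P · Σ Lᵢ/(AᵢEᵢ) = δ_free.
The series flexibility is Σ Lᵢ/(AᵢEᵢ) = 725/(2125×69×10³) + 360/(2350×25×10³) = 1.107×10⁻⁵ mm/N.
Hence P = δ_free / Σ(L/AE) = 3.06/1.107×10⁻⁵ = 276.4 kN (compressive).
σ_{aluminium} = P / A = 276400 / 2125 = 130.1 MPa.

σ ≈ 130 MPa (compressive)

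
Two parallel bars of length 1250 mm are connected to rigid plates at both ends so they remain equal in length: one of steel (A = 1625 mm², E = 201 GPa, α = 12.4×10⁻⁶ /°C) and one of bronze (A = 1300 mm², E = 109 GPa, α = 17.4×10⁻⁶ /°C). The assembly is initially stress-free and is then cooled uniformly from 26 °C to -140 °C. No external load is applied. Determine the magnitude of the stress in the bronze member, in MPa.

σ ≈ 63.1 MPa (tensile)

The bronze has the larger α, so on cooling it would change length more than the steel if both were free. The rigid plates force a common final length, so the bronze is put into tension and the steel into compression, with equal and opposite forces P (no external load).
Compatibility of the two members (thermal + elastic change equal): (α₁ − α₂)ΔT = P·[1/(A₁E₁) + 1/(A₂E₂)].
|α₁ − α₂|·ΔT = 5×10⁻⁶ × 166 = 0.00083.
1/(A₁E₁) + 1/(A₂E₂) = 1/(1625×201×10³) + 1/(1300×109×10³) = 1.012×10⁻⁸ N⁻¹.
So P = 0.00083 / 1.012×10⁻⁸ = 82.03 kN.
σ_{bronze} = P/A₂ = 82030/1300 = 63.1 MPa, tensile.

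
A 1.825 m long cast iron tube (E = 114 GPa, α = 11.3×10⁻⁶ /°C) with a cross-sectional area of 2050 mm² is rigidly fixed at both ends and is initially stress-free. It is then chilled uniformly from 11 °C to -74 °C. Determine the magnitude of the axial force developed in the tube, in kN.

P ≈ 224 kN (tensile)

The ends cannot move, so σ = EαΔT = 114×10³ × 11.3×10⁻⁶ × 85 = 109.5 MPa.
Axial force P = σA = 109.5 × 2050 = 224500 N = 224.5 kN, tensile.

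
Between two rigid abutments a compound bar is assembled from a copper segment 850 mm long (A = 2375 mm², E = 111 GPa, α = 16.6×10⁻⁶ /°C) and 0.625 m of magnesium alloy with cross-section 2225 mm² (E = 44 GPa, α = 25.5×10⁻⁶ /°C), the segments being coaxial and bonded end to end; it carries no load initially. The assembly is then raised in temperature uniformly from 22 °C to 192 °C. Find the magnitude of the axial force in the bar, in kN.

P ≈ 532 kN (compressive)

If the supports were absent, the total length change would be Σ αᵢΔT Lᵢ = 16.6×10⁻⁶×170×850 + 25.5×10⁻⁶×170×625 = 5.108 mm.
The walls prevent any net length change, so an axial force P (same in every segment) develops. Compatibility: P · Σ Lᵢ/(AᵢEᵢ) = δ_free.
Σ Lᵢ/(AᵢEᵢ) = 850/(2375×111×10³) + 625/(2225×44×10³) = 9.608×10⁻⁶ mm/N.
P = 5.108 / 9.608×10⁻⁶ = 531600 N = 531.6 kN, compressive.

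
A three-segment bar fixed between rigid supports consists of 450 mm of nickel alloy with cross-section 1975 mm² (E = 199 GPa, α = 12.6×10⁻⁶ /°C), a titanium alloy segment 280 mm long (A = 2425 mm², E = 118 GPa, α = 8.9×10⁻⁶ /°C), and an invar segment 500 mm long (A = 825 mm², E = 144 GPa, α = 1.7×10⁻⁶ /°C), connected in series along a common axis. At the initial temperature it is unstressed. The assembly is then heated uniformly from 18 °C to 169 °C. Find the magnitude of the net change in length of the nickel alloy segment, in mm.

|ΔL| ≈ 0.61 mm

Free thermal expansion of the whole bar: Σ αᵢΔT Lᵢ = 12.6×10⁻⁶×151×450 + 8.9×10⁻⁶×151×280 + 1.7×10⁻⁶×151×500 = 1.361 mm.
The rigid supports impose zero overall length change; the single axial force P common to all segments must satisfy P Σ Lᵢ/(AᵢEᵢ) = δ_free.
Σ Lᵢ/(AᵢEᵢ) = 450/(1975×199×10³) + 280/(2425×118×10³) + 500/(825×144×10³) = 6.332×10⁻⁶ mm/N.
Hence P = δ_free / Σ(L/AE) = 1.361/6.332×10⁻⁶ = 214.9 kN (compressive).
For the nickel alloy segment, free thermal change = 12.6×10⁻⁶×151×450 = 0.8562 mm and elastic change from P = 214900×450/(1975×199×10³) = 0.2461 mm; these oppose, so the net change is 0.61 mm (segment lengthens).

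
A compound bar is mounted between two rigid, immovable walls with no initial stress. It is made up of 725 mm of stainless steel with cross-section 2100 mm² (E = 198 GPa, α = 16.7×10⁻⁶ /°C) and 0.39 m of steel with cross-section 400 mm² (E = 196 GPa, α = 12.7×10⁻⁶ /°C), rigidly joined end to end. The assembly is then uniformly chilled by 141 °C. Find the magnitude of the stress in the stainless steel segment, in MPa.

Free thermal contraction of the whole bar: Σ αᵢΔT Lᵢ = 16.7×10⁻⁶×141×725 + 12.7×10⁻⁶×141×390 = 2.406 mm.
Since the ends are fixed, an axial force P builds up, equal in every segment, with P · Σ Lᵢ/(AᵢEᵢ) = δ_free.
Σ Lᵢ/(AᵢEᵢ) = 725/(2100×198×10³) + 390/(400×196×10³) = 6.718×10⁻⁶ mm/N.
So P = 2.406 / 6.718×10⁻⁶ = 358.1 kN, tensile.
σ_{stainless steel} = P / A = 358100 / 2100 = 170.5 MPa.

σ ≈ 171 MPa (tensile)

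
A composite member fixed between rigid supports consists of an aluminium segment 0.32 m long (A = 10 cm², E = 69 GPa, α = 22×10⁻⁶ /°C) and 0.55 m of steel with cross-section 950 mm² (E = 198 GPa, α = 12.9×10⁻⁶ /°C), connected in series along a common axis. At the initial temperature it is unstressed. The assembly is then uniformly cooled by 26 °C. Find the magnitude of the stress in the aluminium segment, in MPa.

If the supports were absent, the total length change would be Σ αᵢΔT Lᵢ = 22×10⁻⁶×26×320 + 12.9×10⁻⁶×26×550 = 0.3675 mm.
The rigid supports impose zero overall length change; the single axial force P common to all segments must satisfy P Σ Lᵢ/(AᵢEᵢ) = δ_free.
Σ Lᵢ/(AᵢEᵢ) = 320/(1000×69×10³) + 550/(950×198×10³) = 7.562×10⁻⁶ mm/N.
So P = 0.3675 / 7.562×10⁻⁶ = 48.6 kN, tensile.
σ_{aluminium} = P / A = 48600 / 1000 = 48.6 MPa.

σ ≈ 48.6 MPa (tensile)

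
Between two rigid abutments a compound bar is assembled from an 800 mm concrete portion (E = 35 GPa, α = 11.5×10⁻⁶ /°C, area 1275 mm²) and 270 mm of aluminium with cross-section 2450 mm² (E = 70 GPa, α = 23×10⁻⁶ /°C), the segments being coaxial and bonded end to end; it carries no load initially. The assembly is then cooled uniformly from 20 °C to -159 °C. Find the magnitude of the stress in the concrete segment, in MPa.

With the walls removed the bar would change length by δ_free = Σ αᵢΔT Lᵢ = 11.5×10⁻⁶×179×800 + 23×10⁻⁶×179×270 = 2.758 mm.
The walls prevent any net length change, so an axial force P (same in every segment) develops. Compatibility: P · Σ Lᵢ/(AᵢEᵢ) = δ_free.
The series flexibility is Σ Lᵢ/(AᵢEᵢ) = 800/(1275×35×10³) + 270/(2450×70×10³) = 1.95×10⁻⁵ mm/N.
So P = 2.758 / 1.95×10⁻⁵ = 141.4 kN, tensile.
σ_{concrete} = P / A = 141400 / 1275 = 110.9 MPa.

σ ≈ 111 MPa (tensile)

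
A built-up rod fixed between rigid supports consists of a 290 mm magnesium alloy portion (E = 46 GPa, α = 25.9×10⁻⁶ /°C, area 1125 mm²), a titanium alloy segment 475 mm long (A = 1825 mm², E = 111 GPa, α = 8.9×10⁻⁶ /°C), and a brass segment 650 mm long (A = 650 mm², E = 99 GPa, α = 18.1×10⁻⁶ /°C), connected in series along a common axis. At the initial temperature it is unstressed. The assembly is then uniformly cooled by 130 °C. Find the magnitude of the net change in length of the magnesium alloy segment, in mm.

Free thermal contraction of the whole bar: Σ αᵢΔT Lᵢ = 25.9×10⁻⁶×130×290 + 8.9×10⁻⁶×130×475 + 18.1×10⁻⁶×130×650 = 3.055 mm.
The walls prevent any net length change, so an axial force P (same in every segment) develops. Compatibility: P · Σ Lᵢ/(AᵢEᵢ) = δ_free.
Σ Lᵢ/(AᵢEᵢ) = 290/(1125×46×10³) + 475/(1825×111×10³) + 650/(650×99×10³) = 1.805×10⁻⁵ mm/N.
Hence P = δ_free / Σ(L/AE) = 3.055/1.805×10⁻⁵ = 169.3 kN (tensile).
For the magnesium alloy segment, free thermal change = 25.9×10⁻⁶×130×290 = 0.9764 mm and elastic change from P = 169300×290/(1125×46×10³) = 0.9486 mm; these oppose, so the net change is 0.0278 mm (segment shortens).

|ΔL| ≈ 0.0278 mm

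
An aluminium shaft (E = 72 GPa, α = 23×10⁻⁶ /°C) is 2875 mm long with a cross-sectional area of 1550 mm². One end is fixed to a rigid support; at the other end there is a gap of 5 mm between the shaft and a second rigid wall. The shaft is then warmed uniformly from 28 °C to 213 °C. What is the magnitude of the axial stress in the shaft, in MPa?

σ ≈ 181 MPa (compressive)

If the wall were absent the shaft would grow by αΔT L = 23×10⁻⁶ × 185 × 2875 = 12.23 mm.
This exceeds the 5 mm gap, so the wall pushes back. The portion of expansion that must be recovered elastically is δ_free − gap = 12.23 − 5 = 7.233 mm.
So σ = E(δ_free − g)/L = 72×10³ × 7.233/2875 = 181.1 MPa.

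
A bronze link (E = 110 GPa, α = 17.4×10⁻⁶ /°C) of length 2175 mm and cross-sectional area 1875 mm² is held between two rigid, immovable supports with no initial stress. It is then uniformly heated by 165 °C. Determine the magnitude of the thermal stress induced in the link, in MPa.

σ ≈ 316 MPa (compressive)

Because both ends are immovable the net strain is zero, and the suppressed thermal strain is αΔT = 17.4×10⁻⁶ × 165 = 2871×10⁻⁶.
The stress required to suppress this strain is σ = Eε = 110×10³ × 2871×10⁻⁶ = 315.8 MPa, compressive since the link is trying to expand.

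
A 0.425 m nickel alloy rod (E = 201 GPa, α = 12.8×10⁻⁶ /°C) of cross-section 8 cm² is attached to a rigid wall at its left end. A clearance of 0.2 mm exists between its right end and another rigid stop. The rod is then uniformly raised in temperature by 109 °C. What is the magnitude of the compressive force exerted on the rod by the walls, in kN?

Free thermal elongation = αΔT L = 12.8×10⁻⁶ × 109 × 425 = 0.593 mm.
After closing the 0.2 mm clearance, 0.593 − 0.2 = 0.393 mm of expansion remains to be suppressed by the wall.
So σ = E(δ_free − g)/L = 201×10³ × 0.393/425 = 185.8 MPa.
P = σA = 185.8 × 800 = 148.7 kN.

P ≈ 149 kN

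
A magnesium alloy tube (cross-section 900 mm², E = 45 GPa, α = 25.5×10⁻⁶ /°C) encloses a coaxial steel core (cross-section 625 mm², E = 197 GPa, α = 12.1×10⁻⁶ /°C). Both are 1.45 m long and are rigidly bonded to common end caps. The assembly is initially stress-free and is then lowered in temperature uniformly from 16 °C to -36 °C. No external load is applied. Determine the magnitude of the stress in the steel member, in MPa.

σ ≈ 34 MPa (compressive)

Equilibrium of a rigid end plate with no external load gives equal and opposite internal forces ±P in the two members. Since α_{magnesium alloy} > α_{steel}, cooling drives the magnesium alloy into tension and the steel into compression.
Compatibility of the two members (thermal + elastic change equal): (α₁ − α₂)ΔT = P·[1/(A₁E₁) + 1/(A₂E₂)].
|α₁ − α₂|·ΔT = 13.4×10⁻⁶ × 52 = 0.0006968.
1/(A₁E₁) + 1/(A₂E₂) = 1/(900×45×10³) + 1/(625×197×10³) = 3.281×10⁻⁸ N⁻¹.
P = 0.0006968 / 3.281×10⁻⁸ = 21240 N = 21.24 kN.
σ_{steel} = P/A₂ = 21240/625 = 33.98 MPa, compressive.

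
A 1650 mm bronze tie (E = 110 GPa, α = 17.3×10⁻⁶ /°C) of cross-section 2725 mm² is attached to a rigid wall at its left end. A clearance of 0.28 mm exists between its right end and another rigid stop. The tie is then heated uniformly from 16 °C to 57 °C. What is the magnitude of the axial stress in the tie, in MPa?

σ ≈ 59.4 MPa (compressive)

Free thermal elongation = αΔT L = 17.3×10⁻⁶ × 41 × 1650 = 1.17 mm.
The gap closes (δ_free > 0.28 mm) and the wall then resists a further 1.17 − 0.28 = 0.8903 mm of expansion.
Compatibility: PL/(AE) = 0.8903 mm, so σ = P/A = E × (0.8903/1650) = 59.36 MPa.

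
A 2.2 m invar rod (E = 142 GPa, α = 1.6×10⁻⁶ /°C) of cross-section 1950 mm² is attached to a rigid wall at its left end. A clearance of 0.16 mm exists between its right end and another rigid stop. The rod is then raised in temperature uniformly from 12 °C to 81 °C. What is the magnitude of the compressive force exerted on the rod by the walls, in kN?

P ≈ 10.4 kN

Unrestrained expansion: δ_free = αΔT L = 1.6×10⁻⁶ × 69 × 2200 = 0.2429 mm.
After closing the 0.16 mm clearance, 0.2429 − 0.16 = 0.08288 mm of expansion remains to be suppressed by the wall.
Compatibility: PL/(AE) = 0.08288 mm, so σ = P/A = E × (0.08288/2200) = 5.35 MPa.
P = σA = 5.35 × 1950 = 10.43 kN.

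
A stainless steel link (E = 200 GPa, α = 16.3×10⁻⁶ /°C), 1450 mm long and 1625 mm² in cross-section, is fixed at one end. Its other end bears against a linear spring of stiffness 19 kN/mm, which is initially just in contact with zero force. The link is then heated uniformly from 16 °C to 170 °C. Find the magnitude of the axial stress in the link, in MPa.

σ ≈ 39.2 MPa (compressive)

If the spring were absent the link would lengthen by αΔT L = 16.3×10⁻⁶ × 154 × 1450 = 3.64 mm.
With a force P in the spring, the elastic change of the link is PL/(AE) and that of the spring is P/k; compatibility requires their sum to equal δ_free.
So P = δ_free / [L/(AE) + 1/k] = 3.64 / [ 1450/(1625×200×10³) + 1/(19×10³) ].
P = 3.64 / 5.709×10⁻⁵ = 63750 N.
σ = P/A = 63750/1625 = 39.23 MPa.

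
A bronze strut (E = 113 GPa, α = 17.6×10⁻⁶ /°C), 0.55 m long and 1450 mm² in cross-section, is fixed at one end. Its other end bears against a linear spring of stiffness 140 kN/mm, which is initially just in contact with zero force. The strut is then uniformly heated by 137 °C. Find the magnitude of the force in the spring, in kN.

P ≈ 126 kN

If the spring were absent the strut would lengthen by αΔT L = 17.6×10⁻⁶ × 137 × 550 = 1.326 mm.
With a force P in the spring, the elastic change of the strut is PL/(AE) and that of the spring is P/k; compatibility requires their sum to equal δ_free.
P [ L/(AE) + 1/k ] = δ_free → P [ 550/(1450×113×10³) + 1/(140×10³) ] = 1.326.
P = 1.326 / 1.05×10⁻⁵ = 126300 N.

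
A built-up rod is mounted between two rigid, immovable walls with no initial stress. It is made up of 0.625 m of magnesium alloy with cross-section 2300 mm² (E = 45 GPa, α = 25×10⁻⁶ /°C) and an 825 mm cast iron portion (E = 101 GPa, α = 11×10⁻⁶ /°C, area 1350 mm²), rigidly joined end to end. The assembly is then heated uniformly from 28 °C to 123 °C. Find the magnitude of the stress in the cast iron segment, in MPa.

σ ≈ 144 MPa (compressive)

Free thermal expansion of the whole bar: Σ αᵢΔT Lᵢ = 25×10⁻⁶×95×625 + 11×10⁻⁶×95×825 = 2.346 mm.
The rigid supports impose zero overall length change; the single axial force P common to all segments must satisfy P Σ Lᵢ/(AᵢEᵢ) = δ_free.
Σ Lᵢ/(AᵢEᵢ) = 625/(2300×45×10³) + 825/(1350×101×10³) = 1.209×10⁻⁵ mm/N.
P = 2.346 / 1.209×10⁻⁵ = 194100 N = 194.1 kN, compressive.
σ_{cast iron} = P / A = 194100 / 1350 = 143.8 MPa.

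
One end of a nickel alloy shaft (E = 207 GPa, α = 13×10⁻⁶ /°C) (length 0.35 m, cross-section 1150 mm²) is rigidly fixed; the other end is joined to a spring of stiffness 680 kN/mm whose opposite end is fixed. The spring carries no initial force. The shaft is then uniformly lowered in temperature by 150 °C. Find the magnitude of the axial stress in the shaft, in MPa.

Free thermal contraction: δ_free = αΔT L = 13×10⁻⁶ × 150 × 350 = 0.6825 mm.
With a force P in the spring, the elastic change of the shaft is PL/(AE) and that of the spring is P/k; compatibility requires their sum to equal δ_free.
So P = δ_free / [L/(AE) + 1/k] = 0.6825 / [ 350/(1150×207×10³) + 1/(680×10³) ].
P = 0.6825 / 2.941×10⁻⁶ = 232100 N.
σ = P/A = 232100/1150 = 201.8 MPa.

σ ≈ 202 MPa (tensile)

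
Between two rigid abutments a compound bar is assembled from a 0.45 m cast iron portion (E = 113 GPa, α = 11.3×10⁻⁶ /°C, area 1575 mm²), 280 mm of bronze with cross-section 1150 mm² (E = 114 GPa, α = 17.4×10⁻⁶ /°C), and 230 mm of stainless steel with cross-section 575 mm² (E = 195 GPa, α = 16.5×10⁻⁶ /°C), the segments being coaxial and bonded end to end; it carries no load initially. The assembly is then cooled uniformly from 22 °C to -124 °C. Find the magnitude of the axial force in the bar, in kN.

With the walls removed the bar would change length by δ_free = Σ αᵢΔT Lᵢ = 11.3×10⁻⁶×146×450 + 17.4×10⁻⁶×146×280 + 16.5×10⁻⁶×146×230 = 2.008 mm.
The walls prevent any net length change, so an axial force P (same in every segment) develops. Compatibility: P · Σ Lᵢ/(AᵢEᵢ) = δ_free.
Σ Lᵢ/(AᵢEᵢ) = 450/(1575×113×10³) + 280/(1150×114×10³) + 230/(575×195×10³) = 6.716×10⁻⁶ mm/N.
P = 2.008 / 6.716×10⁻⁶ = 299000 N = 299 kN, tensile.

P ≈ 299 kN (tensile)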